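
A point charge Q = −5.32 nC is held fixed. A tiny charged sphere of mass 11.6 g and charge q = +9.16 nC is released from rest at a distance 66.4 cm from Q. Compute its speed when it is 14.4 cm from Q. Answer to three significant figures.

0.0203 m/s

Only the electrostatic force acts, so mechanical energy is conserved: ½mv² = U₁ − U₂ = kQq(1/r₁ − 1/r₂).
U₁ − U₂ = (8.99×10⁹ N·m²/C²)(-5.32×10⁻⁹ C)(9.16×10⁻⁹ C)(1/0.664 − 1/0.144) = 2.38×10⁻⁶ J.
v = √(2·2.38×10⁻⁶/0.0116) = 0.0203 m/s.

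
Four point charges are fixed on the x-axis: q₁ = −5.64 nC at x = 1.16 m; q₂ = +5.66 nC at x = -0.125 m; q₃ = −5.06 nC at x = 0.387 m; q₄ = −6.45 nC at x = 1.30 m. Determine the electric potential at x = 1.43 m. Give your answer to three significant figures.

The total potential is the scalar sum of each charge's contribution, V = Σ kqᵢ/rᵢ.
Distances from the field point to each charge: r₁ = 0.270 m, r₂ = 1.55 m, r₃ = 1.04 m, r₄ = 0.130 m.
V = k[(-5.64×10⁻⁹)/(0.270) + (5.66×10⁻⁹)/(1.55) + (-5.06×10⁻⁹)/(1.04) + (-6.45×10⁻⁹)/(0.130)] = -645 V.

-645 V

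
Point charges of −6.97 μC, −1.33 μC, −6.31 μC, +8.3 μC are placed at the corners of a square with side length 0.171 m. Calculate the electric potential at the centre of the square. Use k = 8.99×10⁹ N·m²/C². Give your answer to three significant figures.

Electric potential is a scalar, so the contributions from each charge add algebraically: V = Σ kqᵢ/rᵢ.
The distance from each corner to the centre is a√2/2 = 0.121 m.
V = k[(-6.97×10⁻⁶)/(0.121) + (-1.33×10⁻⁶)/(0.121) + (-6.31×10⁻⁶)/(0.121) + (8.30×10⁻⁶)/(0.121)] = -4.69×10⁵ V.

-4.69×10⁵ V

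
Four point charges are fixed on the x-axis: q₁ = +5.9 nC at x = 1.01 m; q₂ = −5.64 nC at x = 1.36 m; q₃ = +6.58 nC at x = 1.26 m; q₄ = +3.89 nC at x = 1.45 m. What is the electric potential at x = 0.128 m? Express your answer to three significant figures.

97.7 V

Electric potential is a scalar, so the contributions from each charge add algebraically: V = Σ kqᵢ/rᵢ.
Distances from the field point to each charge: r₁ = 0.882 m, r₂ = 1.23 m, r₃ = 1.13 m, r₄ = 1.32 m.
V = k[(5.90×10⁻⁹)/(0.882) + (-5.64×10⁻⁹)/(1.23) + (6.58×10⁻⁹)/(1.13) + (3.89×10⁻⁹)/(1.32)] = 97.7 V.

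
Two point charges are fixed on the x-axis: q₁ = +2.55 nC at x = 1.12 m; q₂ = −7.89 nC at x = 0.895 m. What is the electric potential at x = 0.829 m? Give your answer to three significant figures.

-996 V

The total potential is the scalar sum of each charge's contribution, V = Σ kqᵢ/rᵢ.
Distances from the field point to each charge: r₁ = 0.291 m, r₂ = 0.0660 m.
V = k[(2.55×10⁻⁹)/(0.291) + (-7.89×10⁻⁹)/(0.0660)] = -996 V.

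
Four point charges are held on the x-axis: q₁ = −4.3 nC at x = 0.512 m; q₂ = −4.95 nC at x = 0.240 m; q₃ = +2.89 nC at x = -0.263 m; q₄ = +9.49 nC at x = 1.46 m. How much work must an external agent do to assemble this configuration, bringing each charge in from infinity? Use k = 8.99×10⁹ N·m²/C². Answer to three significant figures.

The assembly work is the sum of pairwise potential energies, U = Σ_{i<j} kqᵢqⱼ/rᵢⱼ.
Pair separations: r₁₂ = 0.272 m, r₁₃ = 0.775 m, r₁₄ = 0.948 m, r₂₃ = 0.503 m, r₂₄ = 1.22 m, r₃₄ = 1.72 m.
Summing all 6 pair terms gives U = -2.86×10⁻⁷ J.

-2.86×10⁻⁷ J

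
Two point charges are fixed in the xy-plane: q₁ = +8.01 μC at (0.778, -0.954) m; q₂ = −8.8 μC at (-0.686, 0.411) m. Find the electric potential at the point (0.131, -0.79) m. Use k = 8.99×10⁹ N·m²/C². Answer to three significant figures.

The total potential is the scalar sum of each charge's contribution, V = Σ kqᵢ/rᵢ.
Distances from the field point to each charge: r₁ = 0.667 m, r₂ = 1.45 m.
V = k[(8.01×10⁻⁶)/(0.667) + (-8.80×10⁻⁶)/(1.45)] = 5.34×10⁴ V.

5.34×10⁴ V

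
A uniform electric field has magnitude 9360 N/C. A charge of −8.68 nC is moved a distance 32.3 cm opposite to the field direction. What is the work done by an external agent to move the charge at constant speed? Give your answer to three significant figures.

The potential change for a displacement 32.3 cm opposite to the field direction is ΔV = +Ed = 3020 V.
W_ext = qΔV = -2.62×10⁻⁵ J.

-2.62×10⁻⁵ J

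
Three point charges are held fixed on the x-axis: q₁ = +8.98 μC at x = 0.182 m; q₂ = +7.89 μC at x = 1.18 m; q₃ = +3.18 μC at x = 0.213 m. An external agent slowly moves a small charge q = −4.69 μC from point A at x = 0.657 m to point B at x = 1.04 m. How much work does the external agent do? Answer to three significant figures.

For quasistatic motion the external work equals the change in potential energy: W_ext = qΔV = q(V_B − V_A).
At A: distances to the source charges are 0.475 m, 0.523 m, 0.444 m; V_A = Σ kqᵢ/rᵢ = 3.70×10⁵ V.
At B: distances to the source charges are 0.858 m, 0.140 m, 0.827 m; V_B = Σ kqᵢ/rᵢ = 6.35×10⁵ V.
ΔV = V_B − V_A = 2.65×10⁵ V.
W_ext = qΔV = (-4.69×10⁻⁶ C)(2.65×10⁵ V) = -1.24 J.

-1.24 J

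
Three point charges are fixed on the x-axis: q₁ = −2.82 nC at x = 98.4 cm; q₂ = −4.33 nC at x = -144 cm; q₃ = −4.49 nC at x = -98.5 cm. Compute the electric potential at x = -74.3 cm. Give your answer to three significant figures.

Electric potential is a scalar, so the contributions from each charge add algebraically: V = Σ kqᵢ/rᵢ.
Distances from the field point to each charge: r₁ = 1.73 m, r₂ = 0.697 m, r₃ = 0.242 m.
V = k[(-2.82×10⁻⁹)/(1.73) + (-4.33×10⁻⁹)/(0.697) + (-4.49×10⁻⁹)/(0.242)] = -237 V.

-237 V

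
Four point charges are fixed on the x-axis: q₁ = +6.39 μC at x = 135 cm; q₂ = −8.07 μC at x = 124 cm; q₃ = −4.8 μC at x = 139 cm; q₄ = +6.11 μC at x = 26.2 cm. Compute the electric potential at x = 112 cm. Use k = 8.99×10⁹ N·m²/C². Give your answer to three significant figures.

-4.51×10⁵ V

The total potential is the scalar sum of each charge's contribution, V = Σ kqᵢ/rᵢ.
Distances from the field point to each charge: r₁ = 0.230 m, r₂ = 0.120 m, r₃ = 0.270 m, r₄ = 0.858 m.
V = k[(6.39×10⁻⁶)/(0.230) + (-8.07×10⁻⁶)/(0.120) + (-4.80×10⁻⁶)/(0.270) + (6.11×10⁻⁶)/(0.858)] = -4.51×10⁵ V.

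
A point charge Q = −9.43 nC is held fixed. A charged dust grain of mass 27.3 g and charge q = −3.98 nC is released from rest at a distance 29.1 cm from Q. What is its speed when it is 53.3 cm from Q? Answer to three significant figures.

Only the electrostatic force acts, so mechanical energy is conserved: ½mv² = U₁ − U₂ = kQq(1/r₁ − 1/r₂).
U₁ − U₂ = (8.99×10⁹ N·m²/C²)(-9.43×10⁻⁹ C)(-3.98×10⁻⁹ C)(1/0.291 − 1/0.533) = 5.26×10⁻⁷ J.
v = √(2·5.26×10⁻⁷/0.0273) = 6.21×10⁻³ m/s.

6.21×10⁻³ m/s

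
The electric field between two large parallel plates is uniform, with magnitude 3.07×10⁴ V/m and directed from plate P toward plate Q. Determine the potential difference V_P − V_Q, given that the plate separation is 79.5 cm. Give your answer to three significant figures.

In a uniform field, potential decreases in the direction of E: ΔV = −E·d for a displacement d parallel to E.
Going from Q to P is a displacement of 79.5 cm opposite to the field, so V_P − V_Q = +Ed = 2.44×10⁴ V.

2.44×10⁴ V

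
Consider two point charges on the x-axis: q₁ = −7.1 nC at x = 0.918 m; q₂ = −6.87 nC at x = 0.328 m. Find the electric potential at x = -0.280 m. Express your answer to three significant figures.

Electric potential is a scalar, so the contributions from each charge add algebraically: V = Σ kqᵢ/rᵢ.
Distances from the field point to each charge: r₁ = 1.20 m, r₂ = 0.608 m.
V = k[(-7.10×10⁻⁹)/(1.20) + (-6.87×10⁻⁹)/(0.608)] = -155 V.

-155 V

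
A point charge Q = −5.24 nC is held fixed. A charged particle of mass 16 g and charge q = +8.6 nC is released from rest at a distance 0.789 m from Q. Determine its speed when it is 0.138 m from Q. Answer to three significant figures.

0.0174 m/s

Only the electrostatic force acts, so mechanical energy is conserved: ½mv² = U₁ − U₂ = kQq(1/r₁ − 1/r₂).
U₁ − U₂ = (8.99×10⁹ N·m²/C²)(-5.24×10⁻⁹ C)(8.60×10⁻⁹ C)(1/0.789 − 1/0.138) = 2.42×10⁻⁶ J.
v = √(2·2.42×10⁻⁶/0.0160) = 0.0174 m/s.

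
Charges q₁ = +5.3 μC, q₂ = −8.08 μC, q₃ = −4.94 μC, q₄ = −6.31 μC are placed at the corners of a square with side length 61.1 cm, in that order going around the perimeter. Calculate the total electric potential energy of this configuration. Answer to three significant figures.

0.182 J

The work to assemble the configuration equals its total potential energy, U = Σ kqᵢqⱼ/rᵢⱼ over all pairs.
The four side pairs have separation 0.611 m and the two diagonal pairs 0.864 m.
Summing all 6 pair terms gives U = 0.182 J.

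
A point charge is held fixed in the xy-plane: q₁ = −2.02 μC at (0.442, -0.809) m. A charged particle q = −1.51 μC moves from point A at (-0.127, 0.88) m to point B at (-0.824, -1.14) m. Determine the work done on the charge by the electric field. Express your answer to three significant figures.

The work done by the electric force is W_field = −ΔU = −q(V_B − V_A) = q(V_A − V_B).
At A: distance to the source charge is 1.78 m; V_A = kq₁/r = -1.02×10⁴ V.
At B: distance to the source charge is 1.31 m; V_B = kq₁/r = -1.39×10⁴ V.
ΔV = V_B − V_A = -3690 V.
W_field = −qΔV = −(-1.51×10⁻⁶ C)(-3690 V) = -5.57×10⁻³ J.

-5.57×10⁻³ J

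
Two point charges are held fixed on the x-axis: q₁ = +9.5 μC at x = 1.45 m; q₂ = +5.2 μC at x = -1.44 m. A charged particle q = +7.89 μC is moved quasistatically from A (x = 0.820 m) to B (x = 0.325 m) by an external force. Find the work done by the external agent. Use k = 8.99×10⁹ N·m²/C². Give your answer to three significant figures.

For quasistatic motion the external work equals the change in potential energy: W_ext = qΔV = q(V_B − V_A).
At A: distances to the source charges are 0.630 m, 2.26 m; V_A = Σ kqᵢ/rᵢ = 1.56×10⁵ V.
At B: distances to the source charges are 1.12 m, 1.76 m; V_B = Σ kqᵢ/rᵢ = 1.02×10⁵ V.
ΔV = V_B − V_A = -5.38×10⁴ V.
W_ext = qΔV = (7.89×10⁻⁶ C)(-5.38×10⁴ V) = -0.425 J.

-0.425 J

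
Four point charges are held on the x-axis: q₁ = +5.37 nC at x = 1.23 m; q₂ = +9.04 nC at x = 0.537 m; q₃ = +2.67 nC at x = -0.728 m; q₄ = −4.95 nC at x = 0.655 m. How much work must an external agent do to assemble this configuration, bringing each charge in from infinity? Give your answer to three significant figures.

The assembly work is the sum of pairwise potential energies, U = Σ_{i<j} kqᵢqⱼ/rᵢⱼ.
Pair separations: r₁₂ = 0.693 m, r₁₃ = 1.96 m, r₁₄ = 0.575 m, r₂₃ = 1.27 m, r₂₄ = 0.118 m, r₃₄ = 1.38 m.
Summing all 6 pair terms gives U = -3.04×10⁻⁶ J.

-3.04×10⁻⁶ J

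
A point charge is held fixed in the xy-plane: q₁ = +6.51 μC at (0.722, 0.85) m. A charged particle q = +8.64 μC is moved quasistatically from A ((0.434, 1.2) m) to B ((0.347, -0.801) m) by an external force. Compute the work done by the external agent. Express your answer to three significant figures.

For quasistatic motion the external work equals the change in potential energy: W_ext = qΔV = q(V_B − V_A).
At A: distance to the source charge is 0.453 m; V_A = kq₁/r = 1.29×10⁵ V.
At B: distance to the source charge is 1.69 m; V_B = kq₁/r = 3.46×10⁴ V.
ΔV = V_B − V_A = -9.46×10⁴ V.
W_ext = qΔV = (8.64×10⁻⁶ C)(-9.46×10⁴ V) = -0.817 J.

-0.817 J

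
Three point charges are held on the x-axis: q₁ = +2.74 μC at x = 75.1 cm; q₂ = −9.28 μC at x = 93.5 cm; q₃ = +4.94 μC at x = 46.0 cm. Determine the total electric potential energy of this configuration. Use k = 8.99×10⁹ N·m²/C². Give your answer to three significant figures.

-1.69 J

The assembly work is the sum of pairwise potential energies, U = Σ_{i<j} kqᵢqⱼ/rᵢⱼ.
Pair separations: r₁₂ = 0.184 m, r₁₃ = 0.291 m, r₂₃ = 0.475 m.
U = (-1.24) + (0.418) + (-0.868) = -1.69 J.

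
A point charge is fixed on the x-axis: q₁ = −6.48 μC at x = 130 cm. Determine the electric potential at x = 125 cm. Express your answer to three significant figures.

Electric potential is a scalar, so the contributions from each charge add algebraically: V = Σ kqᵢ/rᵢ.
V = k[(-6.48×10⁻⁶)/(0.0500)] = -1.17×10⁶ V.

-1.17×10⁶ V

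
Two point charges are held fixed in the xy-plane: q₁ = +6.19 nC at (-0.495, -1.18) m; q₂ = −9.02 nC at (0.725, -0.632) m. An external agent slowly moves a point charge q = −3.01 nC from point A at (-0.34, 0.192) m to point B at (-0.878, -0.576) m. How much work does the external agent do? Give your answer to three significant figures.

For quasistatic motion the external work equals the change in potential energy: W_ext = qΔV = q(V_B − V_A).
At A: distances to the source charges are 1.38 m, 1.35 m; V_A = Σ kqᵢ/rᵢ = -19.9 V.
At B: distances to the source charges are 0.715 m, 1.60 m; V_B = Σ kqᵢ/rᵢ = 27.3 V.
ΔV = V_B − V_A = 47.2 V.
W_ext = qΔV = (-3.01×10⁻⁹ C)(47.2 V) = -1.42×10⁻⁷ J.

-1.42×10⁻⁷ J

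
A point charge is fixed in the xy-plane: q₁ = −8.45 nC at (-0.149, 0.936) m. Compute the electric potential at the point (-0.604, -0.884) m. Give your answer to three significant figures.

-40.5 V

Electric potential is a scalar, so the contributions from each charge add algebraically: V = Σ kqᵢ/rᵢ.
Distances from the field point to each charge: r₁ = 1.88 m.
V = k[(-8.45×10⁻⁹)/(1.88)] = -40.5 V.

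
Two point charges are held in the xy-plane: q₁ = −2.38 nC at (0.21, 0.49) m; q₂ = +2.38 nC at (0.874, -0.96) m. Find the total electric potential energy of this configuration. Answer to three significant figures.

The assembly work is the sum of pairwise potential energies, U = Σ_{i<j} kqᵢqⱼ/rᵢⱼ.
Pair separations: r₁₂ = 1.59 m.
U = (-3.19×10⁻⁸) = -3.19×10⁻⁸ J.

-3.19×10⁻⁸ J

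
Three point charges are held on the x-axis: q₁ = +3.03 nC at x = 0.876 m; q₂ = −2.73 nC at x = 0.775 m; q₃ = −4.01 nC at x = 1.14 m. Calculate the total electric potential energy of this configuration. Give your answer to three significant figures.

The work to assemble the configuration equals its total potential energy, U = Σ kqᵢqⱼ/rᵢⱼ over all pairs.
Pair separations: r₁₂ = 0.101 m, r₁₃ = 0.264 m, r₂₃ = 0.365 m.
U = (-7.36×10⁻⁷) + (-4.14×10⁻⁷) + (2.70×10⁻⁷) = -8.80×10⁻⁷ J.

-8.80×10⁻⁷ J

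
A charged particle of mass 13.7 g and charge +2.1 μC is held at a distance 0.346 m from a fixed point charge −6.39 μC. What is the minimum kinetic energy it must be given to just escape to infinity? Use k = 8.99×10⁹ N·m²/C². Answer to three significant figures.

To just escape, total mechanical energy must reach zero at infinity: ½mv²_min + U = 0, so ½mv²_min = −U = |kQq|/r.
|U| = |kQq|/r = (8.99×10⁹ N·m²/C²)(6.39×10⁻⁶)(2.10×10⁻⁶)/(0.346) = 0.349 J.

0.349 J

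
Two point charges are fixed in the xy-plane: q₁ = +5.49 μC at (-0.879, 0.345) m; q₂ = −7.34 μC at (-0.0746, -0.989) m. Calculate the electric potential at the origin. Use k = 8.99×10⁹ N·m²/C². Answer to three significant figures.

-1.43×10⁴ V

The total potential is the scalar sum of each charge's contribution, V = Σ kqᵢ/rᵢ.
Distances from the field point to each charge: r₁ = 0.944 m, r₂ = 0.992 m.
V = k[(5.49×10⁻⁶)/(0.944) + (-7.34×10⁻⁶)/(0.992)] = -1.43×10⁴ V.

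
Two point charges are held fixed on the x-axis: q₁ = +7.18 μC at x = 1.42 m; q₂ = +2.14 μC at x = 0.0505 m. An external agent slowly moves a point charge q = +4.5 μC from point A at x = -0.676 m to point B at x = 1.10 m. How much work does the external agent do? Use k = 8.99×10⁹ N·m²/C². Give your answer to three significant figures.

0.732 J

For quasistatic motion the external work equals the change in potential energy: W_ext = qΔV = q(V_B − V_A).
At A: distances to the source charges are 2.10 m, 0.727 m; V_A = Σ kqᵢ/rᵢ = 5.73×10⁴ V.
At B: distances to the source charges are 0.320 m, 1.05 m; V_B = Σ kqᵢ/rᵢ = 2.20×10⁵ V.
ΔV = V_B − V_A = 1.63×10⁵ V.
W_ext = qΔV = (4.50×10⁻⁶ C)(1.63×10⁵ V) = 0.732 J.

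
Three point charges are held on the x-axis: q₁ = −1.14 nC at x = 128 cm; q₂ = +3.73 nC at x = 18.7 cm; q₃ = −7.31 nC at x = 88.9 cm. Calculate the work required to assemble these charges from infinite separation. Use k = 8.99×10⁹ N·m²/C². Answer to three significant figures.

The assembly work is the sum of pairwise potential energies, U = Σ_{i<j} kqᵢqⱼ/rᵢⱼ.
Pair separations: r₁₂ = 1.09 m, r₁₃ = 0.391 m, r₂₃ = 0.702 m.
U = (-3.50×10⁻⁸) + (1.92×10⁻⁷) + (-3.49×10⁻⁷) = -1.93×10⁻⁷ J.

-1.93×10⁻⁷ J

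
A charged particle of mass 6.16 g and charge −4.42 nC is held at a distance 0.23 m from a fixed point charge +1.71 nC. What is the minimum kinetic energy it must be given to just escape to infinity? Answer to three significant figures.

2.95×10⁻⁷ J

To just escape, total mechanical energy must reach zero at infinity: ½mv²_min + U = 0, so ½mv²_min = −U = |kQq|/r.
|U| = |kQq|/r = (8.99×10⁹ N·m²/C²)(1.71×10⁻⁹)(4.42×10⁻⁹)/(0.230) = 2.95×10⁻⁷ J.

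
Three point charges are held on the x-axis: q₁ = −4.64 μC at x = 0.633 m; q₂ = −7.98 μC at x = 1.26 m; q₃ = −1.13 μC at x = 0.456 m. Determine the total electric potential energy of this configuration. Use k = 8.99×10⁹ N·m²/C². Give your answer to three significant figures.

0.898 J

The assembly work is the sum of pairwise potential energies, U = Σ_{i<j} kqᵢqⱼ/rᵢⱼ.
Pair separations: r₁₂ = 0.627 m, r₁₃ = 0.177 m, r₂₃ = 0.804 m.
U = (0.531) + (0.266) + (0.101) = 0.898 J.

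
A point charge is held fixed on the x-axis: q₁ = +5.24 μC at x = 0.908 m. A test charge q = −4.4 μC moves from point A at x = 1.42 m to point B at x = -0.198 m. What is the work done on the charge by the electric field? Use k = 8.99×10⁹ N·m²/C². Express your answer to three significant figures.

The work done by the electric force is W_field = −ΔU = −q(V_B − V_A) = q(V_A − V_B).
At A: distance to the source charge is 0.512 m; V_A = kq₁/r = 9.20×10⁴ V.
At B: distance to the source charge is 1.11 m; V_B = kq₁/r = 4.26×10⁴ V.
ΔV = V_B − V_A = -4.94×10⁴ V.
W_field = −qΔV = −(-4.40×10⁻⁶ C)(-4.94×10⁴ V) = -0.217 J.

-0.217 J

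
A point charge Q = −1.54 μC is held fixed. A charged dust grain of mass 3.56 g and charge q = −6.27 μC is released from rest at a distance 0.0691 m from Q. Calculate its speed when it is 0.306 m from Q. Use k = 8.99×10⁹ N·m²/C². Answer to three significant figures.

23.4 m/s

Only the electrostatic force acts, so mechanical energy is conserved: ½mv² = U₁ − U₂ = kQq(1/r₁ − 1/r₂).
U₁ − U₂ = (8.99×10⁹ N·m²/C²)(-1.54×10⁻⁶ C)(-6.27×10⁻⁶ C)(1/0.0691 − 1/0.306) = 0.973 J.
v = √(2·0.973/3.56×10⁻³) = 23.4 m/s.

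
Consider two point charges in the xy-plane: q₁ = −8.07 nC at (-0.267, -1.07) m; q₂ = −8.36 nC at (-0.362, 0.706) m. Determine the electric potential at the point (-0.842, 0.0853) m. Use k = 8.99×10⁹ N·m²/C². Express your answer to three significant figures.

Electric potential is a scalar, so the contributions from each charge add algebraically: V = Σ kqᵢ/rᵢ.
Distances from the field point to each charge: r₁ = 1.29 m, r₂ = 0.785 m.
V = k[(-8.07×10⁻⁹)/(1.29) + (-8.36×10⁻⁹)/(0.785)] = -152 V.

-152 V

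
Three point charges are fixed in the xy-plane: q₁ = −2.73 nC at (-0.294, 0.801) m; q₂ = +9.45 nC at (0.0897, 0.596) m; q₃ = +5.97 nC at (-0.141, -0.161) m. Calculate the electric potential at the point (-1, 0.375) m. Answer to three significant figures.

The total potential is the scalar sum of each charge's contribution, V = Σ kqᵢ/rᵢ.
Distances from the field point to each charge: r₁ = 0.825 m, r₂ = 1.11 m, r₃ = 1.01 m.
V = k[(-2.73×10⁻⁹)/(0.825) + (9.45×10⁻⁹)/(1.11) + (5.97×10⁻⁹)/(1.01)] = 99.6 V.

99.6 V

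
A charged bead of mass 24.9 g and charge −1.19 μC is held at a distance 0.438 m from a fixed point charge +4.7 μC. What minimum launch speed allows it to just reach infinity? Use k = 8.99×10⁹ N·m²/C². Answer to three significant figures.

3.04 m/s

To just escape, total mechanical energy must reach zero at infinity: ½mv²_min + U = 0, so ½mv²_min = −U = |kQq|/r.
|U| = |kQq|/r = (8.99×10⁹ N·m²/C²)(4.70×10⁻⁶)(1.19×10⁻⁶)/(0.438) = 0.115 J.
v_min = √(2|U|/m) = √(2·0.115/0.0249) = 3.04 m/s.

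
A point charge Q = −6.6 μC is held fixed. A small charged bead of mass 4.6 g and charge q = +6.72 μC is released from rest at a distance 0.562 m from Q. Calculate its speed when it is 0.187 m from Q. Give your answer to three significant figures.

Only the electrostatic force acts, so mechanical energy is conserved: ½mv² = U₁ − U₂ = kQq(1/r₁ − 1/r₂).
U₁ − U₂ = (8.99×10⁹ N·m²/C²)(-6.60×10⁻⁶ C)(6.72×10⁻⁶ C)(1/0.562 − 1/0.187) = 1.42 J.
v = √(2·1.42/4.60×10⁻³) = 24.9 m/s.

24.9 m/s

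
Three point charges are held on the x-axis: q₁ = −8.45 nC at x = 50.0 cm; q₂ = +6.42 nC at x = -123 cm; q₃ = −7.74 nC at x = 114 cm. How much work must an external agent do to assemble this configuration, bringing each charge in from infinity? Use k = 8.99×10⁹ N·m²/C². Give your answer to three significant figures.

4.48×10⁻⁷ J

The assembly work is the sum of pairwise potential energies, U = Σ_{i<j} kqᵢqⱼ/rᵢⱼ.
Pair separations: r₁₂ = 1.73 m, r₁₃ = 0.640 m, r₂₃ = 2.37 m.
U = (-2.82×10⁻⁷) + (9.19×10⁻⁷) + (-1.88×10⁻⁷) = 4.48×10⁻⁷ J.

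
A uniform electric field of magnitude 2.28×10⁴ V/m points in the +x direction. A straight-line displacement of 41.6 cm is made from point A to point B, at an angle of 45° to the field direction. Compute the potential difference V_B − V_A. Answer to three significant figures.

Only the component of displacement along E changes the potential: ΔV = −E·d·cosθ.
ΔV = −(2.28×10⁴ V/m)(0.416 m)cos45° = -6710 V.

-6710 V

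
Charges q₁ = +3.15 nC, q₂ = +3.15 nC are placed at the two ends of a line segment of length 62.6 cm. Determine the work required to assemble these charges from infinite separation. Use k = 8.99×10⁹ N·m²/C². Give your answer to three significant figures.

1.42×10⁻⁷ J

The assembly work is the sum of pairwise potential energies, U = Σ_{i<j} kqᵢqⱼ/rᵢⱼ.
The separation is r = 0.626 m.
U = (1.42×10⁻⁷) = 1.42×10⁻⁷ J.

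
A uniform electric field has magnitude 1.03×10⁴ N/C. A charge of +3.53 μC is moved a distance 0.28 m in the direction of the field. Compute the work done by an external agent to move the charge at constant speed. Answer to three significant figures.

-0.0102 J

The potential change for a displacement 0.28 m in the direction of the field is ΔV = −Ed = -2880 V.
W_ext = qΔV = -0.0102 J.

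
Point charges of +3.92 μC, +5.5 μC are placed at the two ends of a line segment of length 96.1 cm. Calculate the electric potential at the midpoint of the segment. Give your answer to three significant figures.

The total potential is the scalar sum of each charge's contribution, V = Σ kqᵢ/rᵢ.
Each charge is 0.480 m from the midpoint.
V = k[(3.92×10⁻⁶)/(0.480) + (5.50×10⁻⁶)/(0.480)] = 1.76×10⁵ V.

1.76×10⁵ V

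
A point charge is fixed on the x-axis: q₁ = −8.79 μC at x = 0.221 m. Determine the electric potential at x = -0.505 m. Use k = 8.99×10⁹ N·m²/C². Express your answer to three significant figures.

-1.09×10⁵ V

Electric potential is a scalar, so the contributions from each charge add algebraically: V = Σ kqᵢ/rᵢ.
V = k[(-8.79×10⁻⁶)/(0.726)] = -1.09×10⁵ V.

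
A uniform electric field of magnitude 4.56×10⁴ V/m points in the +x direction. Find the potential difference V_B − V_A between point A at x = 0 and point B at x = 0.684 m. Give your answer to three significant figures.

-3.12×10⁴ V

In a uniform field, potential decreases in the direction of E: V_B − V_A = −E·Δx.
V_B − V_A = −(4.56×10⁴ V/m)(0.684 m) = -3.12×10⁴ V.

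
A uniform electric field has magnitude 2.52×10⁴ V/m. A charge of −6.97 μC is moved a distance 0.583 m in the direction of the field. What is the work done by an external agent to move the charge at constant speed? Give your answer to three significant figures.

The potential change for a displacement 0.583 m in the direction of the field is ΔV = −Ed = -1.47×10⁴ V.
W_ext = qΔV = 0.102 J.

0.102 J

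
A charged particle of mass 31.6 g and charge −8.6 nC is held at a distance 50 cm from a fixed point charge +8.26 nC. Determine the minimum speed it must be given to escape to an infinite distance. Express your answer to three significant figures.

8.99×10⁻³ m/s

To just escape, total mechanical energy must reach zero at infinity: ½mv²_min + U = 0, so ½mv²_min = −U = |kQq|/r.
|U| = |kQq|/r = (8.99×10⁹ N·m²/C²)(8.26×10⁻⁹)(8.60×10⁻⁹)/(0.500) = 1.28×10⁻⁶ J.
v_min = √(2|U|/m) = √(2·1.28×10⁻⁶/0.0316) = 8.99×10⁻³ m/s.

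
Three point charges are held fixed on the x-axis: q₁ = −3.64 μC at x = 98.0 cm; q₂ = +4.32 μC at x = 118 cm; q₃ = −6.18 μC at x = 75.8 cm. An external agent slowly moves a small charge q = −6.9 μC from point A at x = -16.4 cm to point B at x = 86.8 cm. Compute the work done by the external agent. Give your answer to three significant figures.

4.23 J

For quasistatic motion the external work equals the change in potential energy: W_ext = qΔV = q(V_B − V_A).
At A: distances to the source charges are 1.14 m, 1.34 m, 0.922 m; V_A = Σ kqᵢ/rᵢ = -6.00×10⁴ V.
At B: distances to the source charges are 0.112 m, 0.312 m, 0.110 m; V_B = Σ kqᵢ/rᵢ = -6.73×10⁵ V.
ΔV = V_B − V_A = -6.13×10⁵ V.
W_ext = qΔV = (-6.90×10⁻⁶ C)(-6.13×10⁵ V) = 4.23 J.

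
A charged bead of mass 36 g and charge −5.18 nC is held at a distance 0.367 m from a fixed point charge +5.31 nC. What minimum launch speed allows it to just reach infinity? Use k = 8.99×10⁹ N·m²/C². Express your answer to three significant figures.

6.12×10⁻³ m/s

To just escape, total mechanical energy must reach zero at infinity: ½mv²_min + U = 0, so ½mv²_min = −U = |kQq|/r.
|U| = |kQq|/r = (8.99×10⁹ N·m²/C²)(5.31×10⁻⁹)(5.18×10⁻⁹)/(0.367) = 6.74×10⁻⁷ J.
v_min = √(2|U|/m) = √(2·6.74×10⁻⁷/0.0360) = 6.12×10⁻³ m/s.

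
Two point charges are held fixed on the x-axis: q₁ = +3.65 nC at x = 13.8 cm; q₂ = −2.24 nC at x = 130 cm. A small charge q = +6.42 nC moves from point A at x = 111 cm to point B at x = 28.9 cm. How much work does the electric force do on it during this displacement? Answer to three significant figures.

-1.73×10⁻⁶ J

The work done by the electric force is W_field = −ΔU = −q(V_B − V_A) = q(V_A − V_B).
At A: distances to the source charges are 0.972 m, 0.190 m; V_A = Σ kqᵢ/rᵢ = -72.2 V.
At B: distances to the source charges are 0.151 m, 1.01 m; V_B = Σ kqᵢ/rᵢ = 197 V.
ΔV = V_B − V_A = 270 V.
W_field = −qΔV = −(6.42×10⁻⁹ C)(270 V) = -1.73×10⁻⁶ J.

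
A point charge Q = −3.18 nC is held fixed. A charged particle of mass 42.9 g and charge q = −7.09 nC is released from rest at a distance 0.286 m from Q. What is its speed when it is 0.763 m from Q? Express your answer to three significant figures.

4.54×10⁻³ m/s

Only the electrostatic force acts, so mechanical energy is conserved: ½mv² = U₁ − U₂ = kQq(1/r₁ − 1/r₂).
U₁ − U₂ = (8.99×10⁹ N·m²/C²)(-3.18×10⁻⁹ C)(-7.09×10⁻⁹ C)(1/0.286 − 1/0.763) = 4.43×10⁻⁷ J.
v = √(2·4.43×10⁻⁷/0.0429) = 4.54×10⁻³ m/s.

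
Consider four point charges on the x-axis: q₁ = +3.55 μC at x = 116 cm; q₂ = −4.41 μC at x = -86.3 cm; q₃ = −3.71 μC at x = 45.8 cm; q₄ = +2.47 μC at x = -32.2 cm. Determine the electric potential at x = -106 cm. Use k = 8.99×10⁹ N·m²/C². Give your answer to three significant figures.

Electric potential is a scalar, so the contributions from each charge add algebraically: V = Σ kqᵢ/rᵢ.
Distances from the field point to each charge: r₁ = 2.22 m, r₂ = 0.197 m, r₃ = 1.52 m, r₄ = 0.738 m.
V = k[(3.55×10⁻⁶)/(2.22) + (-4.41×10⁻⁶)/(0.197) + (-3.71×10⁻⁶)/(1.52) + (2.47×10⁻⁶)/(0.738)] = -1.79×10⁵ V.

-1.79×10⁵ V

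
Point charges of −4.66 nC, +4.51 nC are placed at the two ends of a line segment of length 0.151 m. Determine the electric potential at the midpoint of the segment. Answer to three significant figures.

-17.9 V

Electric potential is a scalar, so the contributions from each charge add algebraically: V = Σ kqᵢ/rᵢ.
Each charge is 0.0755 m from the midpoint.
V = k[(-4.66×10⁻⁹)/(0.0755) + (4.51×10⁻⁹)/(0.0755)] = -17.9 V.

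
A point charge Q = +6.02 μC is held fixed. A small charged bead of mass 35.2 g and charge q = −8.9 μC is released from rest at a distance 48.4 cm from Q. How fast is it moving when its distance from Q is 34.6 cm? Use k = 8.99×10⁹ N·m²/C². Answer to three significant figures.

Only the electrostatic force acts, so mechanical energy is conserved: ½mv² = U₁ − U₂ = kQq(1/r₁ − 1/r₂).
U₁ − U₂ = (8.99×10⁹ N·m²/C²)(6.02×10⁻⁶ C)(-8.90×10⁻⁶ C)(1/0.484 − 1/0.346) = 0.397 J.
v = √(2·0.397/0.0352) = 4.75 m/s.

4.75 m/s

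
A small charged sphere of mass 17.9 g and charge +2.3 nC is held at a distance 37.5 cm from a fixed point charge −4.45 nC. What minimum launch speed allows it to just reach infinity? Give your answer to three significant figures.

5.24×10⁻³ m/s

To just escape, total mechanical energy must reach zero at infinity: ½mv²_min + U = 0, so ½mv²_min = −U = |kQq|/r.
|U| = |kQq|/r = (8.99×10⁹ N·m²/C²)(4.45×10⁻⁹)(2.30×10⁻⁹)/(0.375) = 2.45×10⁻⁷ J.
v_min = √(2|U|/m) = √(2·2.45×10⁻⁷/0.0179) = 5.24×10⁻³ m/s.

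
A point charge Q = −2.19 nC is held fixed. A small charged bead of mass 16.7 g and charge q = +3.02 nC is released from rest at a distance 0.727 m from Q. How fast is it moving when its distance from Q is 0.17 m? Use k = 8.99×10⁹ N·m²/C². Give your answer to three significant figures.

Only the electrostatic force acts, so mechanical energy is conserved: ½mv² = U₁ − U₂ = kQq(1/r₁ − 1/r₂).
U₁ − U₂ = (8.99×10⁹ N·m²/C²)(-2.19×10⁻⁹ C)(3.02×10⁻⁹ C)(1/0.727 − 1/0.170) = 2.68×10⁻⁷ J.
v = √(2·2.68×10⁻⁷/0.0167) = 5.66×10⁻³ m/s.

5.66×10⁻³ m/s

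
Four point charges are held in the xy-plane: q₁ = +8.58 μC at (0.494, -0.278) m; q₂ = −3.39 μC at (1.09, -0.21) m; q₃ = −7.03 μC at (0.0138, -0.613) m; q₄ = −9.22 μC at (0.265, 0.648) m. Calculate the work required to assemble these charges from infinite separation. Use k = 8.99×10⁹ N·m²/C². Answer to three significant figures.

-1.23 J

The work to assemble the configuration equals its total potential energy, U = Σ kqᵢqⱼ/rᵢⱼ over all pairs.
Pair separations: r₁₂ = 0.600 m, r₁₃ = 0.586 m, r₁₄ = 0.954 m, r₂₃ = 1.15 m, r₂₄ = 1.19 m, r₃₄ = 1.29 m.
Summing all 6 pair terms gives U = -1.23 J.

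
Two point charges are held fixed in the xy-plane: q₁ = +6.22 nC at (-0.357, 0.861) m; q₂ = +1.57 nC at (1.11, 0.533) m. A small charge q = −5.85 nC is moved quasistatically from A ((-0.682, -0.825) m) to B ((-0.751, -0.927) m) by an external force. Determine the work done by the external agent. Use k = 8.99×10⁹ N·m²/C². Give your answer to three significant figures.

1.37×10⁻⁸ J

For quasistatic motion the external work equals the change in potential energy: W_ext = qΔV = q(V_B − V_A).
At A: distances to the source charges are 1.72 m, 2.25 m; V_A = Σ kqᵢ/rᵢ = 38.8 V.
At B: distances to the source charges are 1.83 m, 2.37 m; V_B = Σ kqᵢ/rᵢ = 36.5 V.
ΔV = V_B − V_A = -2.34 V.
W_ext = qΔV = (-5.85×10⁻⁹ C)(-2.34 V) = 1.37×10⁻⁸ J.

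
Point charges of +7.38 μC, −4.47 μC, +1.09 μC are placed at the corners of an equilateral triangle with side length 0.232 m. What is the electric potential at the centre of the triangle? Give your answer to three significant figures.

Electric potential is a scalar, so the contributions from each charge add algebraically: V = Σ kqᵢ/rᵢ.
The distance from each vertex to the centroid is a/√3 = 0.134 m.
V = k[(7.38×10⁻⁶)/(0.134) + (-4.47×10⁻⁶)/(0.134) + (1.09×10⁻⁶)/(0.134)] = 2.68×10⁵ V.

2.68×10⁵ V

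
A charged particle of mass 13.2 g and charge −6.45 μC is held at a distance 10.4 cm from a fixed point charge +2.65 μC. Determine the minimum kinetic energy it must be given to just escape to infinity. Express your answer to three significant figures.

To just escape, total mechanical energy must reach zero at infinity: ½mv²_min + U = 0, so ½mv²_min = −U = |kQq|/r.
|U| = |kQq|/r = (8.99×10⁹ N·m²/C²)(2.65×10⁻⁶)(6.45×10⁻⁶)/(0.104) = 1.48 J.

1.48 J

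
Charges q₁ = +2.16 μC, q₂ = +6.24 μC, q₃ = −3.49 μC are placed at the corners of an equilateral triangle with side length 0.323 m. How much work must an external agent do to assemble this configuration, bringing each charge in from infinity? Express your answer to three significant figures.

-0.441 J

The work to assemble the configuration equals its total potential energy, U = Σ kqᵢqⱼ/rᵢⱼ over all pairs.
All three pair separations equal the side length, 0.323 m.
U = (0.375) + (-0.210) + (-0.606) = -0.441 J.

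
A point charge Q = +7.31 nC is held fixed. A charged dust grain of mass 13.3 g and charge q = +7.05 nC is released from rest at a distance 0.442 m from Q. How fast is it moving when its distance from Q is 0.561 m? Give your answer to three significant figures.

Only the electrostatic force acts, so mechanical energy is conserved: ½mv² = U₁ − U₂ = kQq(1/r₁ − 1/r₂).
U₁ − U₂ = (8.99×10⁹ N·m²/C²)(7.31×10⁻⁹ C)(7.05×10⁻⁹ C)(1/0.442 − 1/0.561) = 2.22×10⁻⁷ J.
v = √(2·2.22×10⁻⁷/0.0133) = 5.78×10⁻³ m/s.

5.78×10⁻³ m/s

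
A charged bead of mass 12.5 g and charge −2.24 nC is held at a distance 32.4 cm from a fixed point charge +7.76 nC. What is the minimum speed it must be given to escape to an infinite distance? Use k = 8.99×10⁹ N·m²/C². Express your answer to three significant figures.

To just escape, total mechanical energy must reach zero at infinity: ½mv²_min + U = 0, so ½mv²_min = −U = |kQq|/r.
|U| = |kQq|/r = (8.99×10⁹ N·m²/C²)(7.76×10⁻⁹)(2.24×10⁻⁹)/(0.324) = 4.82×10⁻⁷ J.
v_min = √(2|U|/m) = √(2·4.82×10⁻⁷/0.0125) = 8.78×10⁻³ m/s.

8.78×10⁻³ m/s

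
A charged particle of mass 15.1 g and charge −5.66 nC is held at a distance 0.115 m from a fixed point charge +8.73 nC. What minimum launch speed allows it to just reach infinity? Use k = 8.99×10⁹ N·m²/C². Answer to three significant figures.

0.0226 m/s

To just escape, total mechanical energy must reach zero at infinity: ½mv²_min + U = 0, so ½mv²_min = −U = |kQq|/r.
|U| = |kQq|/r = (8.99×10⁹ N·m²/C²)(8.73×10⁻⁹)(5.66×10⁻⁹)/(0.115) = 3.86×10⁻⁶ J.
v_min = √(2|U|/m) = √(2·3.86×10⁻⁶/0.0151) = 0.0226 m/s.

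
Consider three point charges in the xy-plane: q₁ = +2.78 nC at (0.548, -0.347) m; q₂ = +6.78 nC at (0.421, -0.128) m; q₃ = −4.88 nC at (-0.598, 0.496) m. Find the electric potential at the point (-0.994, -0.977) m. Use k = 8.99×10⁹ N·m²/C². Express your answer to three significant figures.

The total potential is the scalar sum of each charge's contribution, V = Σ kqᵢ/rᵢ.
Distances from the field point to each charge: r₁ = 1.67 m, r₂ = 1.65 m, r₃ = 1.53 m.
V = k[(2.78×10⁻⁹)/(1.67) + (6.78×10⁻⁹)/(1.65) + (-4.88×10⁻⁹)/(1.53)] = 23.2 V.

23.2 V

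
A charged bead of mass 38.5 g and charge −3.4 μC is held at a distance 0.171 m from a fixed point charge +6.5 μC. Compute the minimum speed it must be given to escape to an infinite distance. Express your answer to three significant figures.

To just escape, total mechanical energy must reach zero at infinity: ½mv²_min + U = 0, so ½mv²_min = −U = |kQq|/r.
|U| = |kQq|/r = (8.99×10⁹ N·m²/C²)(6.50×10⁻⁶)(3.40×10⁻⁶)/(0.171) = 1.16 J.
v_min = √(2|U|/m) = √(2·1.16/0.0385) = 7.77 m/s.

7.77 m/s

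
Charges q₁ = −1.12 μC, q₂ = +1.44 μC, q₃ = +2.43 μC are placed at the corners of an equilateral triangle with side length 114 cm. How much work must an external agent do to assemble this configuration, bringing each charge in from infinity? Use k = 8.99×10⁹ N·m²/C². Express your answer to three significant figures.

The work to assemble the configuration equals its total potential energy, U = Σ kqᵢqⱼ/rᵢⱼ over all pairs.
All three pair separations equal the side length, 1.14 m.
U = (-0.0127) + (-0.0215) + (0.0276) = -6.59×10⁻³ J.

-6.59×10⁻³ J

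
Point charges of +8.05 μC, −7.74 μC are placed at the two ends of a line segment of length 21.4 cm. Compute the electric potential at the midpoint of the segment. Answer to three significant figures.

2.60×10⁴ V

The total potential is the scalar sum of each charge's contribution, V = Σ kqᵢ/rᵢ.
Each charge is 0.107 m from the midpoint.
V = k[(8.05×10⁻⁶)/(0.107) + (-7.74×10⁻⁶)/(0.107)] = 2.60×10⁴ V.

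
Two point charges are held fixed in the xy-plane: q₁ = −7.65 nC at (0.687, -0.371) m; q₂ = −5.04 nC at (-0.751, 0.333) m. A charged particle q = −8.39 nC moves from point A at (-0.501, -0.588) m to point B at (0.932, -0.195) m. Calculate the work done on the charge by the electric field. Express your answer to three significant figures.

-1.25×10⁻⁶ J

The work done by the electric force is W_field = −ΔU = −q(V_B − V_A) = q(V_A − V_B).
At A: distances to the source charges are 1.21 m, 0.954 m; V_A = Σ kqᵢ/rᵢ = -104 V.
At B: distances to the source charges are 0.302 m, 1.76 m; V_B = Σ kqᵢ/rᵢ = -254 V.
ΔV = V_B − V_A = -149 V.
W_field = −qΔV = −(-8.39×10⁻⁹ C)(-149 V) = -1.25×10⁻⁶ J.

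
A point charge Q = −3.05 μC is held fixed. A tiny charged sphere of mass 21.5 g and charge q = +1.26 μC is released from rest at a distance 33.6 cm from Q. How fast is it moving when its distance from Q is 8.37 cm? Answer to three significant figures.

5.37 m/s

Only the electrostatic force acts, so mechanical energy is conserved: ½mv² = U₁ − U₂ = kQq(1/r₁ − 1/r₂).
U₁ − U₂ = (8.99×10⁹ N·m²/C²)(-3.05×10⁻⁶ C)(1.26×10⁻⁶ C)(1/0.336 − 1/0.0837) = 0.310 J.
v = √(2·0.310/0.0215) = 5.37 m/s.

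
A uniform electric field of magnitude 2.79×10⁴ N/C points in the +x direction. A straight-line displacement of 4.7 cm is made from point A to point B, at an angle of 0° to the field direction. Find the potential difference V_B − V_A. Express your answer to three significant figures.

-1310 V

Only the component of displacement along E changes the potential: ΔV = −E·d·cosθ.
ΔV = −(2.79×10⁴ V/m)(0.0470 m)cos0° = -1310 V.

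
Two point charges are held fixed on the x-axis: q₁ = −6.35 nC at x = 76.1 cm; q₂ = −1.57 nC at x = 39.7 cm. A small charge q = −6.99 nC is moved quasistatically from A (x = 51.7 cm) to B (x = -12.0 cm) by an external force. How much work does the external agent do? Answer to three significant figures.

For quasistatic motion the external work equals the change in potential energy: W_ext = qΔV = q(V_B − V_A).
At A: distances to the source charges are 0.244 m, 0.120 m; V_A = Σ kqᵢ/rᵢ = -352 V.
At B: distances to the source charges are 0.881 m, 0.517 m; V_B = Σ kqᵢ/rᵢ = -92.1 V.
ΔV = V_B − V_A = 259 V.
W_ext = qΔV = (-6.99×10⁻⁹ C)(259 V) = -1.81×10⁻⁶ J.

-1.81×10⁻⁶ J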